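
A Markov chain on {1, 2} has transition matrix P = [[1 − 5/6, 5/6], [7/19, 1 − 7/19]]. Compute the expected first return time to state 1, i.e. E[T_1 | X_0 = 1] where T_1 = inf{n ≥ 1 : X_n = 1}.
E[T_1 | X_0 = 1] = 1/π_1 = 137/42

For an irreducible recurrent Markov chain with stationary distribution π, E[T_i | X_0 = i] = 1/π_i (Kac's formula). Here π_1 = (7/19)/(5/6 + 7/19) = (7/19)/(137/114) = 42/137, so E[T_1 | X_0 = 1] = 1/π_1 = (5/6 + 7/19)/(7/19) = (137/114)/(7/19) = 137/42.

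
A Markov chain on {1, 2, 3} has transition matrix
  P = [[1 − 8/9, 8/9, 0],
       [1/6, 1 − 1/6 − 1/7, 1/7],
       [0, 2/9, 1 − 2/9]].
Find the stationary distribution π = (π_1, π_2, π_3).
π = (21/205, 112/205, 72/205)

This is a birth-death chain on three states, which satisfies detailed balance: π_1 · P_{12} = π_2 · P_{21} and π_2 · P_{23} = π_3 · P_{32}.
From π_1 · 8/9 = π_2 · 1/6: π_2/π_1 = (8/9)/(1/6) = 16/3.
From π_2 · 1/7 = π_3 · 2/9: π_3/π_2 = (1/7)/(2/9) = 9/14.
Take π_1 proportional to 1; then unnormalized π = (1, 16/3, 24/7). Normalize by dividing by the sum 205/21:
  π = (21/205, 112/205, 72/205).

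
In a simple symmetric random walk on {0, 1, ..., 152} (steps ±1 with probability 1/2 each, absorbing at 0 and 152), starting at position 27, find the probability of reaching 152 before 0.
P(hit 152 before 0) = 27/152

Let u_k = P(hit 152 before 0 | start at k). Then u_0 = 0, u_152 = 1, and u_k = u_{k-1}/2 + u_{k+1}/2 for 1 ≤ k ≤ 151. This harmonic recurrence is solved by u_k = k/152, giving u_27 = 27/152.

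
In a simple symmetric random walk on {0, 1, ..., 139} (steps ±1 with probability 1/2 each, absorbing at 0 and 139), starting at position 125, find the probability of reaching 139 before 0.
P(hit 139 before 0) = 125/139

Let u_k = P(hit 139 before 0 | start at k). Then u_0 = 0, u_139 = 1, and u_k = u_{k-1}/2 + u_{k+1}/2 for 1 ≤ k ≤ 138. This harmonic recurrence is solved by u_k = k/139, giving u_125 = 125/139.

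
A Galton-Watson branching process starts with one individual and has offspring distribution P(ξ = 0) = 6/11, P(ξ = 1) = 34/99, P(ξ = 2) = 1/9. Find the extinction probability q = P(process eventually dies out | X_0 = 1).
q = 1

Mean offspring μ = 0·6/11 + 1·34/99 + 2·1/9 = 56/99 ≤ 1. For μ ≤ 1 with offspring not concentrated at 1, the Galton-Watson process goes extinct almost surely, so q = 1.
(Algebraic check: The pgf is f(s) = 6/11 + 34/99·s + 1/9·s². The extinction probability q is the smallest fixed point of f in [0, 1]. Setting s = f(s):
  1/9·s² + (34/99 − 1)·s + 6/11 = 0
  1/9·s² − (6/11 + 1/9)·s + 6/11 = 0
which factors as (s − 1)·(1/9·s − 6/11) = 0, giving roots s = 1 and s = (6/11)/(1/9) = 54/11. Since 54/11 ≥ 1, the smallest root in [0, 1] is s = 1.)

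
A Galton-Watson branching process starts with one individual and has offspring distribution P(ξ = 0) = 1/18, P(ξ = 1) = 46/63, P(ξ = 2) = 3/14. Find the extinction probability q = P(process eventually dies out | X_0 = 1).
q = 7/27

The pgf is f(s) = 1/18 + 46/63·s + 3/14·s². The extinction probability q is the smallest fixed point of f in [0, 1]. Setting s = f(s):
  3/14·s² + (46/63 − 1)·s + 1/18 = 0
  3/14·s² − (1/18 + 3/14)·s + 1/18 = 0
which factors as (s − 1)·(3/14·s − 1/18) = 0, giving roots s = 1 and s = (1/18)/(3/14) = 7/27.
Mean offspring μ = 46/63 + 2·3/14 = 73/63 > 1 (supercritical), so q < 1. The extinction probability is the smaller root: q = (1/18)/(3/14) = 7/27.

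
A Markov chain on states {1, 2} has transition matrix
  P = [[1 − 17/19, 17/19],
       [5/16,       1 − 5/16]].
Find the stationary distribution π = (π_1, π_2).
π_1 = 95/367, π_2 = 272/367

Solve πP = π with π_1 + π_2 = 1. From πP = π: π_1 · (1 − 17/19) + π_2 · 5/16 = π_1 ⇒ π_2 · 5/16 = π_1 · 17/19 ⇒ π_2/π_1 = (17/19)/(5/16) = 272/95. Together with π_1 + π_2 = 1:
  π_1 = (5/16)/(17/19 + 5/16) = (5/16)/(367/304) = 95/367,
  π_2 = (17/19)/(17/19 + 5/16) = (17/19)/(367/304) = 272/367.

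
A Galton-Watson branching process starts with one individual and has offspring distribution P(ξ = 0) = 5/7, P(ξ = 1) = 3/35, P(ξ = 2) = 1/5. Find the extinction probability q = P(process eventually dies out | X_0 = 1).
q = 1

Mean offspring μ = 0·5/7 + 1·3/35 + 2·1/5 = 17/35 ≤ 1. For μ ≤ 1 with offspring not concentrated at 1, the Galton-Watson process goes extinct almost surely, so q = 1.
(Algebraic check: The pgf is f(s) = 5/7 + 3/35·s + 1/5·s². The extinction probability q is the smallest fixed point of f in [0, 1]. Setting s = f(s):
  1/5·s² + (3/35 − 1)·s + 5/7 = 0
  1/5·s² − (5/7 + 1/5)·s + 5/7 = 0
which factors as (s − 1)·(1/5·s − 5/7) = 0, giving roots s = 1 and s = (5/7)/(1/5) = 25/7. Since 25/7 ≥ 1, the smallest root in [0, 1] is s = 1.)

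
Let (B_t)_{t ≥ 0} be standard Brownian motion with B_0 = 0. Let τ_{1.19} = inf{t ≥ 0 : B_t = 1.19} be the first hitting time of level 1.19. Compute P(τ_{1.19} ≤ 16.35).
P(τ_{1.19} ≤ 16.35) = 2(1 − Φ(1.19/√16.35)) = 2(1 − Φ(0.2943)) ≈ 0.7685

By the reflection principle for standard BM, P(τ_b ≤ t) = 2 · P(B_t ≥ b). Since B_t ~ N(0, t), P(B_t ≥ 1.19) = 1 − Φ(1.19/√t) = 1 − Φ(1.19/√16.35) = 1 − Φ(0.2943) ≈ 0.38426. Doubling: P(τ_{1.19} ≤ 16.35) ≈ 2 · 0.38426 = 0.76852 ≈ 0.7685.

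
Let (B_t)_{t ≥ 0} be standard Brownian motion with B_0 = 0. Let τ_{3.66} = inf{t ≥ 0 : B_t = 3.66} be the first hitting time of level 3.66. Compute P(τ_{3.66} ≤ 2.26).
P(τ_{3.66} ≤ 2.26) = 2(1 − Φ(3.66/√2.26)) = 2(1 − Φ(2.4346)) ≈ 0.0149

By the reflection principle for standard BM, P(τ_b ≤ t) = 2 · P(B_t ≥ b). Since B_t ~ N(0, t), P(B_t ≥ 3.66) = 1 − Φ(3.66/√t) = 1 − Φ(3.66/√2.26) = 1 − Φ(2.4346) ≈ 0.00745. Doubling: P(τ_{3.66} ≤ 2.26) ≈ 2 · 0.00745 = 0.01490 ≈ 0.0149.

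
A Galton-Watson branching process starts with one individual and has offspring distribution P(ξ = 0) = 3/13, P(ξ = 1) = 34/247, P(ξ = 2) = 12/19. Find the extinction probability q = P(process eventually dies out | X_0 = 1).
q = 19/52

The pgf is f(s) = 3/13 + 34/247·s + 12/19·s². The extinction probability q is the smallest fixed point of f in [0, 1]. Setting s = f(s):
  12/19·s² + (34/247 − 1)·s + 3/13 = 0
  12/19·s² − (3/13 + 12/19)·s + 3/13 = 0
which factors as (s − 1)·(12/19·s − 3/13) = 0, giving roots s = 1 and s = (3/13)/(12/19) = 19/52.
Mean offspring μ = 34/247 + 2·12/19 = 346/247 > 1 (supercritical), so q < 1. The extinction probability is the smaller root: q = (3/13)/(12/19) = 19/52.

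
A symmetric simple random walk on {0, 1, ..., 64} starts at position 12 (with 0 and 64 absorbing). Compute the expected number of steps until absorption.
E[τ | X_0 = 12] = 624

Let v_k = E[τ | X_0 = k]. Boundary: v_0 = v_64 = 0. Recurrence: v_k = 1 + (v_{k-1} + v_{k+1})/2 for 1 ≤ k ≤ 63. The particular solution to v_k − (v_{k-1} + v_{k+1})/2 = 1 is v_k = −k^2. Adding homogeneous solution A + B k and matching boundaries gives v_k = k (64 − k). Substituting k = 12: v_12 = 12 · 52 = 624.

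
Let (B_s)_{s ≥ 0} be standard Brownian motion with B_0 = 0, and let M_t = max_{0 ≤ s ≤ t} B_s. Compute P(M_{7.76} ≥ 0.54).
P(M_{7.76} ≥ 0.54) = 2·P(B_{7.76} ≥ 0.54) = 2(1 − Φ(0.54/√7.76)) ≈ 0.8463

By the reflection principle for Brownian motion, P(M_t ≥ a) = 2 · P(B_t ≥ a) for a ≥ 0. Since B_t ~ N(0, t), P(B_t ≥ 0.54) = 1 − Φ(0.54/√t) = 1 − Φ(0.54/√7.76) = 1 − Φ(0.1938). So
  P(M_{7.76} ≥ 0.54) = 2(1 − Φ(0.1938)) ≈ 0.8463.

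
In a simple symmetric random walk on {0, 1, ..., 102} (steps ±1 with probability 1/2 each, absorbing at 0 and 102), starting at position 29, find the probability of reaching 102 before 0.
P(hit 102 before 0) = 29/102

Let u_k = P(hit 102 before 0 | start at k). Then u_0 = 0, u_102 = 1, and u_k = u_{k-1}/2 + u_{k+1}/2 for 1 ≤ k ≤ 101. This harmonic recurrence is solved by u_k = k/102, giving u_29 = 29/102.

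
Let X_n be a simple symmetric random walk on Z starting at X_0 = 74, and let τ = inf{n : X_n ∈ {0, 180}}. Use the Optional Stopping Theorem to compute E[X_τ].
E[X_τ] = 74

X_n is a martingale and τ is a bounded-mean stopping time (indeed τ is finite a.s. with bounded expectation since the walk is in a bounded region). By the OST, E[X_τ] = E[X_0] = 74. Equivalently: E[X_τ] = 180 · P(hit 180 first) + 0 · P(hit 0 first) = 180 · (74/180) = 74.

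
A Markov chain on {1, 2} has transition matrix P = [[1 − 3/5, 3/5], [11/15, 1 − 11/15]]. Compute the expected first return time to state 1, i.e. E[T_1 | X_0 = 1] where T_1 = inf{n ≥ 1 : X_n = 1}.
E[T_1 | X_0 = 1] = 1/π_1 = 20/11

For an irreducible recurrent Markov chain with stationary distribution π, E[T_i | X_0 = i] = 1/π_i (Kac's formula). Here π_1 = (11/15)/(3/5 + 11/15) = (11/15)/(4/3) = 11/20, so E[T_1 | X_0 = 1] = 1/π_1 = (3/5 + 11/15)/(11/15) = (4/3)/(11/15) = 20/11.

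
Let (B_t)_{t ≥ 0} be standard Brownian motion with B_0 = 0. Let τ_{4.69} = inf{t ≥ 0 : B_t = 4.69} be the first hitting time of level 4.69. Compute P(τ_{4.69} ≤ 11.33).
P(τ_{4.69} ≤ 11.33) = 2(1 − Φ(4.69/√11.33)) = 2(1 − Φ(1.3933)) ≈ 0.1635

By the reflection principle for standard BM, P(τ_b ≤ t) = 2 · P(B_t ≥ b). Since B_t ~ N(0, t), P(B_t ≥ 4.69) = 1 − Φ(4.69/√t) = 1 − Φ(4.69/√11.33) = 1 − Φ(1.3933) ≈ 0.08176. Doubling: P(τ_{4.69} ≤ 11.33) ≈ 2 · 0.08176 = 0.16352 ≈ 0.1635.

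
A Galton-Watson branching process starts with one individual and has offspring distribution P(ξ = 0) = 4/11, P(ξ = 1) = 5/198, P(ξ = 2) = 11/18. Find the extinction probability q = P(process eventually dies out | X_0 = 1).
q = 72/121

The pgf is f(s) = 4/11 + 5/198·s + 11/18·s². The extinction probability q is the smallest fixed point of f in [0, 1]. Setting s = f(s):
  11/18·s² + (5/198 − 1)·s + 4/11 = 0
  11/18·s² − (4/11 + 11/18)·s + 4/11 = 0
which factors as (s − 1)·(11/18·s − 4/11) = 0, giving roots s = 1 and s = (4/11)/(11/18) = 72/121.
Mean offspring μ = 5/198 + 2·11/18 = 247/198 > 1 (supercritical), so q < 1. The extinction probability is the smaller root: q = (4/11)/(11/18) = 72/121.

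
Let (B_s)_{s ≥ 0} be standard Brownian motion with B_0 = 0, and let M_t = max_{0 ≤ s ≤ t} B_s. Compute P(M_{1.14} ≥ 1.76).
P(M_{1.14} ≥ 1.76) = 2·P(B_{1.14} ≥ 1.76) = 2(1 − Φ(1.76/√1.14)) ≈ 0.0993

By the reflection principle for Brownian motion, P(M_t ≥ a) = 2 · P(B_t ≥ a) for a ≥ 0. Since B_t ~ N(0, t), P(B_t ≥ 1.76) = 1 − Φ(1.76/√t) = 1 − Φ(1.76/√1.14) = 1 − Φ(1.6484). So
  P(M_{1.14} ≥ 1.76) = 2(1 − Φ(1.6484)) ≈ 0.0993.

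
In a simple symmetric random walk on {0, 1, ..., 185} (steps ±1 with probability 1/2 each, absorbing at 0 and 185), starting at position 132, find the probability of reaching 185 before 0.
P(hit 185 before 0) = 132/185

Let u_k = P(hit 185 before 0 | start at k). Then u_0 = 0, u_185 = 1, and u_k = u_{k-1}/2 + u_{k+1}/2 for 1 ≤ k ≤ 184. This harmonic recurrence is solved by u_k = k/185, giving u_132 = 132/185.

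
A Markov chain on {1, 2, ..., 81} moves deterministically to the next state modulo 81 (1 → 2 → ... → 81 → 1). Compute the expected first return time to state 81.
E[T_81 | X_0 = 81] = 81

The chain cycles deterministically, so starting at state 81 it returns in exactly 81 steps. Equivalently, the stationary distribution is uniform π_j = 1/81 for every state j, so by Kac's formula E[T_81] = 1/π_81 = 81.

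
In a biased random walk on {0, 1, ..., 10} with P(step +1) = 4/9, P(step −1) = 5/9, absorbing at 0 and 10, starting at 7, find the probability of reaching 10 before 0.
P(hit 10 before 0) = (1 − (5/4)^7) / (1 − (5/4)^10) = 3951424/8717049

Let u_k denote P(reach 10 before 0 | start at k). Boundary: u_0 = 0, u_10 = 1. Recurrence: u_k = 4/9·u_{k+1} + 5/9·u_{k-1} for 1 ≤ k ≤ 9. Try u_k = A + B·r^k with r = q/p = (5/9)/(4/9) = 5/4. Substitution satisfies the recurrence; boundary conditions give:
  u_k = (1 − r^k) / (1 − r^N) = (1 − (5/4)^7) / (1 − (5/4)^10) = 3951424/8717049.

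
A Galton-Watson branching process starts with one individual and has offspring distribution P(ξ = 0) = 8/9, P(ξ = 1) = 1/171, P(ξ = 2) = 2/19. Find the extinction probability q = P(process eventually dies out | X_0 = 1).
q = 1

Mean offspring μ = 0·8/9 + 1·1/171 + 2·2/19 = 37/171 ≤ 1. For μ ≤ 1 with offspring not concentrated at 1, the Galton-Watson process goes extinct almost surely, so q = 1.
(Algebraic check: The pgf is f(s) = 8/9 + 1/171·s + 2/19·s². The extinction probability q is the smallest fixed point of f in [0, 1]. Setting s = f(s):
  2/19·s² + (1/171 − 1)·s + 8/9 = 0
  2/19·s² − (8/9 + 2/19)·s + 8/9 = 0
which factors as (s − 1)·(2/19·s − 8/9) = 0, giving roots s = 1 and s = (8/9)/(2/19) = 76/9. Since 76/9 ≥ 1, the smallest root in [0, 1] is s = 1.)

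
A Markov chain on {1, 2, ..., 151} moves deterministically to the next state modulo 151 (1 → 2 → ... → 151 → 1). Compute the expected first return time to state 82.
E[T_82 | X_0 = 82] = 151

The chain cycles deterministically, so starting at state 82 it returns in exactly 151 steps. Equivalently, the stationary distribution is uniform π_j = 1/151 for every state j, so by Kac's formula E[T_82] = 1/π_82 = 151.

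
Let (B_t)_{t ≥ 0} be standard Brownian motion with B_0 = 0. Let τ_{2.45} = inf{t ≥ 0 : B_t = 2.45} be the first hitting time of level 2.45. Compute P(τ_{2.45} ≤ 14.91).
P(τ_{2.45} ≤ 14.91) = 2(1 − Φ(2.45/√14.91)) = 2(1 − Φ(0.6345)) ≈ 0.5258

By the reflection principle for standard BM, P(τ_b ≤ t) = 2 · P(B_t ≥ b). Since B_t ~ N(0, t), P(B_t ≥ 2.45) = 1 − Φ(2.45/√t) = 1 − Φ(2.45/√14.91) = 1 − Φ(0.6345) ≈ 0.26288. Doubling: P(τ_{2.45} ≤ 14.91) ≈ 2 · 0.26288 = 0.52576 ≈ 0.5258.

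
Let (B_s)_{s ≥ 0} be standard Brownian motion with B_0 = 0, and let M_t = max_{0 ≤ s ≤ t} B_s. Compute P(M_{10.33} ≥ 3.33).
P(M_{10.33} ≥ 3.33) = 2·P(B_{10.33} ≥ 3.33) = 2(1 − Φ(3.33/√10.33)) ≈ 0.3002

By the reflection principle for Brownian motion, P(M_t ≥ a) = 2 · P(B_t ≥ a) for a ≥ 0. Since B_t ~ N(0, t), P(B_t ≥ 3.33) = 1 − Φ(3.33/√t) = 1 − Φ(3.33/√10.33) = 1 − Φ(1.0361). So
  P(M_{10.33} ≥ 3.33) = 2(1 − Φ(1.0361)) ≈ 0.3002.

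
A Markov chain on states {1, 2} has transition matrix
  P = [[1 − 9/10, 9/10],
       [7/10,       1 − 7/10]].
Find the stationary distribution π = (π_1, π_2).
π_1 = 7/16, π_2 = 9/16

Solve πP = π with π_1 + π_2 = 1. From πP = π: π_1 · (1 − 9/10) + π_2 · 7/10 = π_1 ⇒ π_2 · 7/10 = π_1 · 9/10 ⇒ π_2/π_1 = (9/10)/(7/10) = 9/7. Together with π_1 + π_2 = 1:
  π_1 = (7/10)/(9/10 + 7/10) = (7/10)/(8/5) = 7/16,
  π_2 = (9/10)/(9/10 + 7/10) = (9/10)/(8/5) = 9/16.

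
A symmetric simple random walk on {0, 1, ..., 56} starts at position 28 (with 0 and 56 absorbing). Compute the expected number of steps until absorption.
E[τ | X_0 = 28] = 784

Let v_k = E[τ | X_0 = k]. Boundary: v_0 = v_56 = 0. Recurrence: v_k = 1 + (v_{k-1} + v_{k+1})/2 for 1 ≤ k ≤ 55. The particular solution to v_k − (v_{k-1} + v_{k+1})/2 = 1 is v_k = −k^2. Adding homogeneous solution A + B k and matching boundaries gives v_k = k (56 − k). Substituting k = 28: v_28 = 28 · 28 = 784.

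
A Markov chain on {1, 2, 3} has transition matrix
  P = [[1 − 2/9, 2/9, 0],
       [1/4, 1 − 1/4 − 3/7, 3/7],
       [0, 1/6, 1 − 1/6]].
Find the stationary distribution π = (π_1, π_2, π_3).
π = (63/263, 56/263, 144/263)

This is a birth-death chain on three states, which satisfies detailed balance: π_1 · P_{12} = π_2 · P_{21} and π_2 · P_{23} = π_3 · P_{32}.
From π_1 · 2/9 = π_2 · 1/4: π_2/π_1 = (2/9)/(1/4) = 8/9.
From π_2 · 3/7 = π_3 · 1/6: π_3/π_2 = (3/7)/(1/6) = 18/7.
Take π_1 proportional to 1; then unnormalized π = (1, 8/9, 16/7). Normalize by dividing by the sum 263/63:
  π = (63/263, 56/263, 144/263).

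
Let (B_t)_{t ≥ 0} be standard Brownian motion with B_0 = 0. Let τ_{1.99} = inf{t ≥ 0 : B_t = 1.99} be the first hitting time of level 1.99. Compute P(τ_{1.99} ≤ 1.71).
P(τ_{1.99} ≤ 1.71) = 2(1 − Φ(1.99/√1.71)) = 2(1 − Φ(1.5218)) ≈ 0.1281

By the reflection principle for standard BM, P(τ_b ≤ t) = 2 · P(B_t ≥ b). Since B_t ~ N(0, t), P(B_t ≥ 1.99) = 1 − Φ(1.99/√t) = 1 − Φ(1.99/√1.71) = 1 − Φ(1.5218) ≈ 0.06403. Doubling: P(τ_{1.99} ≤ 1.71) ≈ 2 · 0.06403 = 0.12806 ≈ 0.1281.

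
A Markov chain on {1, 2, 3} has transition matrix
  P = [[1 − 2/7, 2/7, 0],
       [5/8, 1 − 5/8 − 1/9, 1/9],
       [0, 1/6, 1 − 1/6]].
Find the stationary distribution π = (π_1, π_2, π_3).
π = (21/37, 48/185, 32/185)

This is a birth-death chain on three states, which satisfies detailed balance: π_1 · P_{12} = π_2 · P_{21} and π_2 · P_{23} = π_3 · P_{32}.
From π_1 · 2/7 = π_2 · 5/8: π_2/π_1 = (2/7)/(5/8) = 16/35.
From π_2 · 1/9 = π_3 · 1/6: π_3/π_2 = (1/9)/(1/6) = 2/3.
Take π_1 proportional to 1; then unnormalized π = (1, 16/35, 32/105). Normalize by dividing by the sum 37/21:
  π = (21/37, 48/185, 32/185).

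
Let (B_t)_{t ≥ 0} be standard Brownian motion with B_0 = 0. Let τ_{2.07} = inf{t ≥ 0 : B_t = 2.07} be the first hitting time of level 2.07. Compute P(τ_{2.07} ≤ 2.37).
P(τ_{2.07} ≤ 2.37) = 2(1 − Φ(2.07/√2.37)) = 2(1 − Φ(1.3446)) ≈ 0.1788

By the reflection principle for standard BM, P(τ_b ≤ t) = 2 · P(B_t ≥ b). Since B_t ~ N(0, t), P(B_t ≥ 2.07) = 1 − Φ(2.07/√t) = 1 − Φ(2.07/√2.37) = 1 − Φ(1.3446) ≈ 0.08938. Doubling: P(τ_{2.07} ≤ 2.37) ≈ 2 · 0.08938 = 0.17876 ≈ 0.1788.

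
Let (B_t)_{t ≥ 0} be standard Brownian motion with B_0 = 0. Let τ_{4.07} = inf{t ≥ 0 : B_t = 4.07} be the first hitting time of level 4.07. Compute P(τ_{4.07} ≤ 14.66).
P(τ_{4.07} ≤ 14.66) = 2(1 − Φ(4.07/√14.66)) = 2(1 − Φ(1.0630)) ≈ 0.2878

By the reflection principle for standard BM, P(τ_b ≤ t) = 2 · P(B_t ≥ b). Since B_t ~ N(0, t), P(B_t ≥ 4.07) = 1 − Φ(4.07/√t) = 1 − Φ(4.07/√14.66) = 1 − Φ(1.0630) ≈ 0.14389. Doubling: P(τ_{4.07} ≤ 14.66) ≈ 2 · 0.14389 = 0.28778 ≈ 0.2878.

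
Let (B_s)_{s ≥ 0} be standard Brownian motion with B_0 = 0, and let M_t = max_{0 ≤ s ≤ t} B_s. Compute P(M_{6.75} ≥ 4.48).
P(M_{6.75} ≥ 4.48) = 2·P(B_{6.75} ≥ 4.48) = 2(1 − Φ(4.48/√6.75)) ≈ 0.0846

By the reflection principle for Brownian motion, P(M_t ≥ a) = 2 · P(B_t ≥ a) for a ≥ 0. Since B_t ~ N(0, t), P(B_t ≥ 4.48) = 1 − Φ(4.48/√t) = 1 − Φ(4.48/√6.75) = 1 − Φ(1.7244). So
  P(M_{6.75} ≥ 4.48) = 2(1 − Φ(1.7244)) ≈ 0.0846.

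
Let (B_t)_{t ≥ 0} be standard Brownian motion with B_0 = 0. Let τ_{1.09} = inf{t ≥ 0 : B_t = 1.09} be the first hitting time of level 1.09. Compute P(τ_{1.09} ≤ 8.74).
P(τ_{1.09} ≤ 8.74) = 2(1 − Φ(1.09/√8.74)) = 2(1 − Φ(0.3687)) ≈ 0.7124

By the reflection principle for standard BM, P(τ_b ≤ t) = 2 · P(B_t ≥ b). Since B_t ~ N(0, t), P(B_t ≥ 1.09) = 1 − Φ(1.09/√t) = 1 − Φ(1.09/√8.74) = 1 − Φ(0.3687) ≈ 0.35618. Doubling: P(τ_{1.09} ≤ 8.74) ≈ 2 · 0.35618 = 0.71236 ≈ 0.7124.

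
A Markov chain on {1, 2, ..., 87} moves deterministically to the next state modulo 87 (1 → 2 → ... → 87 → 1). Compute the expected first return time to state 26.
E[T_26 | X_0 = 26] = 87

The chain cycles deterministically, so starting at state 26 it returns in exactly 87 steps. Equivalently, the stationary distribution is uniform π_j = 1/87 for every state j, so by Kac's formula E[T_26] = 1/π_26 = 87.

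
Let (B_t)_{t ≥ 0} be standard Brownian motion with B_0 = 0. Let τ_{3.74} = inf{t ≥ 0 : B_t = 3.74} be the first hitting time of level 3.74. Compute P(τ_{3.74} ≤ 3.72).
P(τ_{3.74} ≤ 3.72) = 2(1 − Φ(3.74/√3.72)) = 2(1 − Φ(1.9391)) ≈ 0.0525

By the reflection principle for standard BM, P(τ_b ≤ t) = 2 · P(B_t ≥ b). Since B_t ~ N(0, t), P(B_t ≥ 3.74) = 1 − Φ(3.74/√t) = 1 − Φ(3.74/√3.72) = 1 − Φ(1.9391) ≈ 0.02624. Doubling: P(τ_{3.74} ≤ 3.72) ≈ 2 · 0.02624 = 0.05248 ≈ 0.0525.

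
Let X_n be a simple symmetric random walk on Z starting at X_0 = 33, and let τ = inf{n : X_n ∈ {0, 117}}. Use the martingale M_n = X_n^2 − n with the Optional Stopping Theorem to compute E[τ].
E[τ] = 2772

M_n = X_n^2 − n is a martingale (since E[X_{n+1}^2 | F_n] = X_n^2 + 1). By OST (τ has finite mean in a bounded region), E[M_τ] = E[M_0] = X_0^2 − 0 = 33^2 = 1089. Also E[M_τ] = E[X_τ^2] − E[τ]. The walk exits at 0 or 117, with P(hit 117 first) = 33/117, so E[X_τ^2] = 117^2 · 33/117 + 0 = 3861. Thus E[τ] = E[X_τ^2] − E[M_τ] = 3861 − 1089 = 2772 = 33(117 − 33) = 2772.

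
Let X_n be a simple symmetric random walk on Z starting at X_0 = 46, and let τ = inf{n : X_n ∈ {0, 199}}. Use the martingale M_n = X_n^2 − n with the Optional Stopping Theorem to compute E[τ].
E[τ] = 7038

M_n = X_n^2 − n is a martingale (since E[X_{n+1}^2 | F_n] = X_n^2 + 1). By OST (τ has finite mean in a bounded region), E[M_τ] = E[M_0] = X_0^2 − 0 = 46^2 = 2116. Also E[M_τ] = E[X_τ^2] − E[τ]. The walk exits at 0 or 199, with P(hit 199 first) = 46/199, so E[X_τ^2] = 199^2 · 46/199 + 0 = 9154. Thus E[τ] = E[X_τ^2] − E[M_τ] = 9154 − 2116 = 7038 = 46(199 − 46) = 7038.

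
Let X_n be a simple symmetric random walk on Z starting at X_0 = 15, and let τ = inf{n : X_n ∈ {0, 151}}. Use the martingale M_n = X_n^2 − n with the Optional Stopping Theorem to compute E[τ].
E[τ] = 2040

M_n = X_n^2 − n is a martingale (since E[X_{n+1}^2 | F_n] = X_n^2 + 1). By OST (τ has finite mean in a bounded region), E[M_τ] = E[M_0] = X_0^2 − 0 = 15^2 = 225. Also E[M_τ] = E[X_τ^2] − E[τ]. The walk exits at 0 or 151, with P(hit 151 first) = 15/151, so E[X_τ^2] = 151^2 · 15/151 + 0 = 2265. Thus E[τ] = E[X_τ^2] − E[M_τ] = 2265 − 225 = 2040 = 15(151 − 15) = 2040.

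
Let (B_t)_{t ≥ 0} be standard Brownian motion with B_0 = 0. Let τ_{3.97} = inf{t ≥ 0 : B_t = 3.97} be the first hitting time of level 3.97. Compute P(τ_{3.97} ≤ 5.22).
P(τ_{3.97} ≤ 5.22) = 2(1 − Φ(3.97/√5.22)) = 2(1 − Φ(1.7376)) ≈ 0.0823

By the reflection principle for standard BM, P(τ_b ≤ t) = 2 · P(B_t ≥ b). Since B_t ~ N(0, t), P(B_t ≥ 3.97) = 1 − Φ(3.97/√t) = 1 − Φ(3.97/√5.22) = 1 − Φ(1.7376) ≈ 0.04114. Doubling: P(τ_{3.97} ≤ 5.22) ≈ 2 · 0.04114 = 0.08228 ≈ 0.0823.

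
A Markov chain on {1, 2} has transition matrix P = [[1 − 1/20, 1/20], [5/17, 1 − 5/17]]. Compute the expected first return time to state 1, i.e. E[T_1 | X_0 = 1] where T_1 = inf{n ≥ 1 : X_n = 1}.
E[T_1 | X_0 = 1] = 1/π_1 = 117/100

For an irreducible recurrent Markov chain with stationary distribution π, E[T_i | X_0 = i] = 1/π_i (Kac's formula). Here π_1 = (5/17)/(1/20 + 5/17) = (5/17)/(117/340) = 100/117, so E[T_1 | X_0 = 1] = 1/π_1 = (1/20 + 5/17)/(5/17) = (117/340)/(5/17) = 117/100.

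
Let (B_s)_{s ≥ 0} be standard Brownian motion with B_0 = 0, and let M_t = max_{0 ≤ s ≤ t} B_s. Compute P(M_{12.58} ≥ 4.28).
P(M_{12.58} ≥ 4.28) = 2·P(B_{12.58} ≥ 4.28) = 2(1 − Φ(4.28/√12.58)) ≈ 0.2275

By the reflection principle for Brownian motion, P(M_t ≥ a) = 2 · P(B_t ≥ a) for a ≥ 0. Since B_t ~ N(0, t), P(B_t ≥ 4.28) = 1 − Φ(4.28/√t) = 1 − Φ(4.28/√12.58) = 1 − Φ(1.2067). So
  P(M_{12.58} ≥ 4.28) = 2(1 − Φ(1.2067)) ≈ 0.2275.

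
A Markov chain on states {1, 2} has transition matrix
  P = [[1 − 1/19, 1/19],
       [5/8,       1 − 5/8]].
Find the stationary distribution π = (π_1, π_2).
π_1 = 95/103, π_2 = 8/103

Solve πP = π with π_1 + π_2 = 1. From πP = π: π_1 · (1 − 1/19) + π_2 · 5/8 = π_1 ⇒ π_2 · 5/8 = π_1 · 1/19 ⇒ π_2/π_1 = (1/19)/(5/8) = 8/95. Together with π_1 + π_2 = 1:
  π_1 = (5/8)/(1/19 + 5/8) = (5/8)/(103/152) = 95/103,
  π_2 = (1/19)/(1/19 + 5/8) = (1/19)/(103/152) = 8/103.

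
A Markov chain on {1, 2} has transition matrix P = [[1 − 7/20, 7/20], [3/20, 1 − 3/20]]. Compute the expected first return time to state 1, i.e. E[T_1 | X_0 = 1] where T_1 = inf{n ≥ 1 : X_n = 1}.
E[T_1 | X_0 = 1] = 1/π_1 = 10/3

For an irreducible recurrent Markov chain with stationary distribution π, E[T_i | X_0 = i] = 1/π_i (Kac's formula). Here π_1 = (3/20)/(7/20 + 3/20) = (3/20)/(1/2) = 3/10, so E[T_1 | X_0 = 1] = 1/π_1 = (7/20 + 3/20)/(3/20) = (1/2)/(3/20) = 10/3.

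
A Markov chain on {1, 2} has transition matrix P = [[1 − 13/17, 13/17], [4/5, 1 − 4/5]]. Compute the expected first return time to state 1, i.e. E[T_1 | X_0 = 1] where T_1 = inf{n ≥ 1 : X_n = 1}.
E[T_1 | X_0 = 1] = 1/π_1 = 133/68

For an irreducible recurrent Markov chain with stationary distribution π, E[T_i | X_0 = i] = 1/π_i (Kac's formula). Here π_1 = (4/5)/(13/17 + 4/5) = (4/5)/(133/85) = 68/133, so E[T_1 | X_0 = 1] = 1/π_1 = (13/17 + 4/5)/(4/5) = (133/85)/(4/5) = 133/68.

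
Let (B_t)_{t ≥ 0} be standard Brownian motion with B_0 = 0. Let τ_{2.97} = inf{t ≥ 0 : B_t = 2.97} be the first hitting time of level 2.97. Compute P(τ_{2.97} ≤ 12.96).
P(τ_{2.97} ≤ 12.96) = 2(1 − Φ(2.97/√12.96)) = 2(1 − Φ(0.8250)) ≈ 0.4094

By the reflection principle for standard BM, P(τ_b ≤ t) = 2 · P(B_t ≥ b). Since B_t ~ N(0, t), P(B_t ≥ 2.97) = 1 − Φ(2.97/√t) = 1 − Φ(2.97/√12.96) = 1 − Φ(0.8250) ≈ 0.20469. Doubling: P(τ_{2.97} ≤ 12.96) ≈ 2 · 0.20469 = 0.40938 ≈ 0.4094.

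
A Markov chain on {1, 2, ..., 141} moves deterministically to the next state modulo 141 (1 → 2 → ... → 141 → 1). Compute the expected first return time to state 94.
E[T_94 | X_0 = 94] = 141

The chain cycles deterministically, so starting at state 94 it returns in exactly 141 steps. Equivalently, the stationary distribution is uniform π_j = 1/141 for every state j, so by Kac's formula E[T_94] = 1/π_94 = 141.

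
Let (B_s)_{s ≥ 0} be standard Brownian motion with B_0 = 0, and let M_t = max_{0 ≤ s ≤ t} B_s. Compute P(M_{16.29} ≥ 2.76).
P(M_{16.29} ≥ 2.76) = 2·P(B_{16.29} ≥ 2.76) = 2(1 − Φ(2.76/√16.29)) ≈ 0.4941

By the reflection principle for Brownian motion, P(M_t ≥ a) = 2 · P(B_t ≥ a) for a ≥ 0. Since B_t ~ N(0, t), P(B_t ≥ 2.76) = 1 − Φ(2.76/√t) = 1 − Φ(2.76/√16.29) = 1 − Φ(0.6838). So
  P(M_{16.29} ≥ 2.76) = 2(1 − Φ(0.6838)) ≈ 0.4941.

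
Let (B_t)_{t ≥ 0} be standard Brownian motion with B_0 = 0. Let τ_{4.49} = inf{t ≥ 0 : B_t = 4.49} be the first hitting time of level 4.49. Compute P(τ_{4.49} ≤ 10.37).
P(τ_{4.49} ≤ 10.37) = 2(1 − Φ(4.49/√10.37)) = 2(1 − Φ(1.3943)) ≈ 0.1632

By the reflection principle for standard BM, P(τ_b ≤ t) = 2 · P(B_t ≥ b). Since B_t ~ N(0, t), P(B_t ≥ 4.49) = 1 − Φ(4.49/√t) = 1 − Φ(4.49/√10.37) = 1 − Φ(1.3943) ≈ 0.08161. Doubling: P(τ_{4.49} ≤ 10.37) ≈ 2 · 0.08161 = 0.16322 ≈ 0.1632.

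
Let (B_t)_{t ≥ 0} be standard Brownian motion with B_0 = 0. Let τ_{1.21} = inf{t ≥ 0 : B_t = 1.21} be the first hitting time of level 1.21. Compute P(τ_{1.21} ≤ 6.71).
P(τ_{1.21} ≤ 6.71) = 2(1 − Φ(1.21/√6.71)) = 2(1 − Φ(0.4671)) ≈ 0.6404

By the reflection principle for standard BM, P(τ_b ≤ t) = 2 · P(B_t ≥ b). Since B_t ~ N(0, t), P(B_t ≥ 1.21) = 1 − Φ(1.21/√t) = 1 − Φ(1.21/√6.71) = 1 − Φ(0.4671) ≈ 0.32021. Doubling: P(τ_{1.21} ≤ 6.71) ≈ 2 · 0.32021 = 0.64042 ≈ 0.6404.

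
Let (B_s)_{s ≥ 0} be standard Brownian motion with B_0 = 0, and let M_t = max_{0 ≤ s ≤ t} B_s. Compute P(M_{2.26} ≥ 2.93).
P(M_{2.26} ≥ 2.93) = 2·P(B_{2.26} ≥ 2.93) = 2(1 − Φ(2.93/√2.26)) ≈ 0.0513

By the reflection principle for Brownian motion, P(M_t ≥ a) = 2 · P(B_t ≥ a) for a ≥ 0. Since B_t ~ N(0, t), P(B_t ≥ 2.93) = 1 − Φ(2.93/√t) = 1 − Φ(2.93/√2.26) = 1 − Φ(1.9490). So
  P(M_{2.26} ≥ 2.93) = 2(1 − Φ(1.9490)) ≈ 0.0513.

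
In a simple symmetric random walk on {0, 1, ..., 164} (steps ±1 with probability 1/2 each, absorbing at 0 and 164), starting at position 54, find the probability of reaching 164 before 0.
P(hit 164 before 0) = 54/164 = 27/82

Let u_k = P(hit 164 before 0 | start at k). Then u_0 = 0, u_164 = 1, and u_k = u_{k-1}/2 + u_{k+1}/2 for 1 ≤ k ≤ 163. This harmonic recurrence is solved by u_k = k/164, giving u_54 = 54/164 = 27/82.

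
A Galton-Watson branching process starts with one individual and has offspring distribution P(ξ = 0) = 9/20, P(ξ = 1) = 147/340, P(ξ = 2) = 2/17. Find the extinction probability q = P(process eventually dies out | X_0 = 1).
q = 1

Mean offspring μ = 0·9/20 + 1·147/340 + 2·2/17 = 227/340 ≤ 1. For μ ≤ 1 with offspring not concentrated at 1, the Galton-Watson process goes extinct almost surely, so q = 1.
(Algebraic check: The pgf is f(s) = 9/20 + 147/340·s + 2/17·s². The extinction probability q is the smallest fixed point of f in [0, 1]. Setting s = f(s):
  2/17·s² + (147/340 − 1)·s + 9/20 = 0
  2/17·s² − (9/20 + 2/17)·s + 9/20 = 0
which factors as (s − 1)·(2/17·s − 9/20) = 0, giving roots s = 1 and s = (9/20)/(2/17) = 153/40. Since 153/40 ≥ 1, the smallest root in [0, 1] is s = 1.)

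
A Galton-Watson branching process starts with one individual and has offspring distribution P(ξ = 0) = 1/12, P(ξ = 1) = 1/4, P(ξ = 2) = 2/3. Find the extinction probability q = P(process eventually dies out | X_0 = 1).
q = 1/8

The pgf is f(s) = 1/12 + 1/4·s + 2/3·s². The extinction probability q is the smallest fixed point of f in [0, 1]. Setting s = f(s):
  2/3·s² + (1/4 − 1)·s + 1/12 = 0
  2/3·s² − (1/12 + 2/3)·s + 1/12 = 0
which factors as (s − 1)·(2/3·s − 1/12) = 0, giving roots s = 1 and s = (1/12)/(2/3) = 1/8.
Mean offspring μ = 1/4 + 2·2/3 = 19/12 > 1 (supercritical), so q < 1. The extinction probability is the smaller root: q = (1/12)/(2/3) = 1/8.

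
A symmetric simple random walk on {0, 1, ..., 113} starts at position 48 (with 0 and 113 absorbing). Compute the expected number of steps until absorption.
E[τ | X_0 = 48] = 3120

Let v_k = E[τ | X_0 = k]. Boundary: v_0 = v_113 = 0. Recurrence: v_k = 1 + (v_{k-1} + v_{k+1})/2 for 1 ≤ k ≤ 112. The particular solution to v_k − (v_{k-1} + v_{k+1})/2 = 1 is v_k = −k^2. Adding homogeneous solution A + B k and matching boundaries gives v_k = k (113 − k). Substituting k = 48: v_48 = 48 · 65 = 3120.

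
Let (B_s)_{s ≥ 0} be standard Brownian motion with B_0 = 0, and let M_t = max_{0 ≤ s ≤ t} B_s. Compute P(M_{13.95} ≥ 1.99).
P(M_{13.95} ≥ 1.99) = 2·P(B_{13.95} ≥ 1.99) = 2(1 − Φ(1.99/√13.95)) ≈ 0.5942

By the reflection principle for Brownian motion, P(M_t ≥ a) = 2 · P(B_t ≥ a) for a ≥ 0. Since B_t ~ N(0, t), P(B_t ≥ 1.99) = 1 − Φ(1.99/√t) = 1 − Φ(1.99/√13.95) = 1 − Φ(0.5328). So
  P(M_{13.95} ≥ 1.99) = 2(1 − Φ(0.5328)) ≈ 0.5942.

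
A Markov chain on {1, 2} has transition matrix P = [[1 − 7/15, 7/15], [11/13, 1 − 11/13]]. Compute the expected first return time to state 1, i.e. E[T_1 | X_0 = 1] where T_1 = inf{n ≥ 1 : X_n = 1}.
E[T_1 | X_0 = 1] = 1/π_1 = 256/165

For an irreducible recurrent Markov chain with stationary distribution π, E[T_i | X_0 = i] = 1/π_i (Kac's formula). Here π_1 = (11/13)/(7/15 + 11/13) = (11/13)/(256/195) = 165/256, so E[T_1 | X_0 = 1] = 1/π_1 = (7/15 + 11/13)/(11/13) = (256/195)/(11/13) = 256/165.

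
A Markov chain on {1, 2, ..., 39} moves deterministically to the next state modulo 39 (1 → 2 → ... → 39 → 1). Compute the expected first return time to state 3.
E[T_3 | X_0 = 3] = 39

The chain cycles deterministically, so starting at state 3 it returns in exactly 39 steps. Equivalently, the stationary distribution is uniform π_j = 1/39 for every state j, so by Kac's formula E[T_3] = 1/π_3 = 39.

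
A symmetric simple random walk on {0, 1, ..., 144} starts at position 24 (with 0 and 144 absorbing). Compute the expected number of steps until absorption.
E[τ | X_0 = 24] = 2880

Let v_k = E[τ | X_0 = k]. Boundary: v_0 = v_144 = 0. Recurrence: v_k = 1 + (v_{k-1} + v_{k+1})/2 for 1 ≤ k ≤ 143. The particular solution to v_k − (v_{k-1} + v_{k+1})/2 = 1 is v_k = −k^2. Adding homogeneous solution A + B k and matching boundaries gives v_k = k (144 − k). Substituting k = 24: v_24 = 24 · 120 = 2880.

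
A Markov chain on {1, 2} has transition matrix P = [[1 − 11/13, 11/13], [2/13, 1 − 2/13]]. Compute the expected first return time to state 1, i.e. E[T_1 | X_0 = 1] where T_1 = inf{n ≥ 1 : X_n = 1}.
E[T_1 | X_0 = 1] = 1/π_1 = 13/2

For an irreducible recurrent Markov chain with stationary distribution π, E[T_i | X_0 = i] = 1/π_i (Kac's formula). Here π_1 = (2/13)/(11/13 + 2/13) = (2/13)/(1) = 2/13, so E[T_1 | X_0 = 1] = 1/π_1 = (11/13 + 2/13)/(2/13) = (1)/(2/13) = 13/2.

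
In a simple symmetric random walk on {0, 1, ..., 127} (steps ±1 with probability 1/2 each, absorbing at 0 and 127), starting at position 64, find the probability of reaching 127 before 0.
P(hit 127 before 0) = 64/127

Let u_k = P(hit 127 before 0 | start at k). Then u_0 = 0, u_127 = 1, and u_k = u_{k-1}/2 + u_{k+1}/2 for 1 ≤ k ≤ 126. This harmonic recurrence is solved by u_k = k/127, giving u_64 = 64/127.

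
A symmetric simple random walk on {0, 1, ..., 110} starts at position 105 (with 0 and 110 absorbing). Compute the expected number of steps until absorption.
E[τ | X_0 = 105] = 525

Let v_k = E[τ | X_0 = k]. Boundary: v_0 = v_110 = 0. Recurrence: v_k = 1 + (v_{k-1} + v_{k+1})/2 for 1 ≤ k ≤ 109. The particular solution to v_k − (v_{k-1} + v_{k+1})/2 = 1 is v_k = −k^2. Adding homogeneous solution A + B k and matching boundaries gives v_k = k (110 − k). Substituting k = 105: v_105 = 105 · 5 = 525.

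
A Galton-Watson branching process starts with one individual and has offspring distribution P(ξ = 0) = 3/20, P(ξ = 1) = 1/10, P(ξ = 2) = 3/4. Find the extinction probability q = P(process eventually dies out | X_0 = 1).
q = 1/5

The pgf is f(s) = 3/20 + 1/10·s + 3/4·s². The extinction probability q is the smallest fixed point of f in [0, 1]. Setting s = f(s):
  3/4·s² + (1/10 − 1)·s + 3/20 = 0
  3/4·s² − (3/20 + 3/4)·s + 3/20 = 0
which factors as (s − 1)·(3/4·s − 3/20) = 0, giving roots s = 1 and s = (3/20)/(3/4) = 1/5.
Mean offspring μ = 1/10 + 2·3/4 = 8/5 > 1 (supercritical), so q < 1. The extinction probability is the smaller root: q = (3/20)/(3/4) = 1/5.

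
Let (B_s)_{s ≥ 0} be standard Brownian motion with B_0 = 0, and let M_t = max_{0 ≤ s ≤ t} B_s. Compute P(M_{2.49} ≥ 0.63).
P(M_{2.49} ≥ 0.63) = 2·P(B_{2.49} ≥ 0.63) = 2(1 − Φ(0.63/√2.49)) ≈ 0.6897

By the reflection principle for Brownian motion, P(M_t ≥ a) = 2 · P(B_t ≥ a) for a ≥ 0. Since B_t ~ N(0, t), P(B_t ≥ 0.63) = 1 − Φ(0.63/√t) = 1 − Φ(0.63/√2.49) = 1 − Φ(0.3992). So
  P(M_{2.49} ≥ 0.63) = 2(1 − Φ(0.3992)) ≈ 0.6897.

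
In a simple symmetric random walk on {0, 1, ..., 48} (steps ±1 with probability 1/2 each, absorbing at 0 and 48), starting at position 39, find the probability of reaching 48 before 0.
P(hit 48 before 0) = 39/48 = 13/16

Let u_k = P(hit 48 before 0 | start at k). Then u_0 = 0, u_48 = 1, and u_k = u_{k-1}/2 + u_{k+1}/2 for 1 ≤ k ≤ 47. This harmonic recurrence is solved by u_k = k/48, giving u_39 = 39/48 = 13/16.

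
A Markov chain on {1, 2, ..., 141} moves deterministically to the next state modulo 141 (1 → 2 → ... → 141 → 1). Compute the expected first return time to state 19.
E[T_19 | X_0 = 19] = 141

The chain cycles deterministically, so starting at state 19 it returns in exactly 141 steps. Equivalently, the stationary distribution is uniform π_j = 1/141 for every state j, so by Kac's formula E[T_19] = 1/π_19 = 141.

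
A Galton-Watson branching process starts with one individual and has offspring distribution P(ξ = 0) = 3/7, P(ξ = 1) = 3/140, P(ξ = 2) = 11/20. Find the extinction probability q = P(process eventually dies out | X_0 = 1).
q = 60/77

The pgf is f(s) = 3/7 + 3/140·s + 11/20·s². The extinction probability q is the smallest fixed point of f in [0, 1]. Setting s = f(s):
  11/20·s² + (3/140 − 1)·s + 3/7 = 0
  11/20·s² − (3/7 + 11/20)·s + 3/7 = 0
which factors as (s − 1)·(11/20·s − 3/7) = 0, giving roots s = 1 and s = (3/7)/(11/20) = 60/77.
Mean offspring μ = 3/140 + 2·11/20 = 157/140 > 1 (supercritical), so q < 1. The extinction probability is the smaller root: q = (3/7)/(11/20) = 60/77.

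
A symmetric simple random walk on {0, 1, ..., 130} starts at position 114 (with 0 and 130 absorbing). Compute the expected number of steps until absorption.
E[τ | X_0 = 114] = 1824

Let v_k = E[τ | X_0 = k]. Boundary: v_0 = v_130 = 0. Recurrence: v_k = 1 + (v_{k-1} + v_{k+1})/2 for 1 ≤ k ≤ 129. The particular solution to v_k − (v_{k-1} + v_{k+1})/2 = 1 is v_k = −k^2. Adding homogeneous solution A + B k and matching boundaries gives v_k = k (130 − k). Substituting k = 114: v_114 = 114 · 16 = 1824.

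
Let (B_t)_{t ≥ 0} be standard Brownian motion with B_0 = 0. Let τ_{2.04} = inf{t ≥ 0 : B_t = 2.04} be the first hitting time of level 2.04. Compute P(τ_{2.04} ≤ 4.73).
P(τ_{2.04} ≤ 4.73) = 2(1 − Φ(2.04/√4.73)) = 2(1 − Φ(0.9380)) ≈ 0.3482

By the reflection principle for standard BM, P(τ_b ≤ t) = 2 · P(B_t ≥ b). Since B_t ~ N(0, t), P(B_t ≥ 2.04) = 1 − Φ(2.04/√t) = 1 − Φ(2.04/√4.73) = 1 − Φ(0.9380) ≈ 0.17412. Doubling: P(τ_{2.04} ≤ 4.73) ≈ 2 · 0.17412 = 0.34824 ≈ 0.3482.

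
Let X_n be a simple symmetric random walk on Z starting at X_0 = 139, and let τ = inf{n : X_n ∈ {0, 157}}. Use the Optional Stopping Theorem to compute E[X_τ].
E[X_τ] = 139

X_n is a martingale and τ is a bounded-mean stopping time (indeed τ is finite a.s. with bounded expectation since the walk is in a bounded region). By the OST, E[X_τ] = E[X_0] = 139. Equivalently: E[X_τ] = 157 · P(hit 157 first) + 0 · P(hit 0 first) = 157 · (139/157) = 139.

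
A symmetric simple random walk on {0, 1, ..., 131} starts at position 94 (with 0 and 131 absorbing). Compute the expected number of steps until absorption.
E[τ | X_0 = 94] = 3478

Let v_k = E[τ | X_0 = k]. Boundary: v_0 = v_131 = 0. Recurrence: v_k = 1 + (v_{k-1} + v_{k+1})/2 for 1 ≤ k ≤ 130. The particular solution to v_k − (v_{k-1} + v_{k+1})/2 = 1 is v_k = −k^2. Adding homogeneous solution A + B k and matching boundaries gives v_k = k (131 − k). Substituting k = 94: v_94 = 94 · 37 = 3478.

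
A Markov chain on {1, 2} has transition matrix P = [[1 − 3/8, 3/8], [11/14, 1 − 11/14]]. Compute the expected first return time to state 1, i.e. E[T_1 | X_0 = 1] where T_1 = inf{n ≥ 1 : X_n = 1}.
E[T_1 | X_0 = 1] = 1/π_1 = 65/44

For an irreducible recurrent Markov chain with stationary distribution π, E[T_i | X_0 = i] = 1/π_i (Kac's formula). Here π_1 = (11/14)/(3/8 + 11/14) = (11/14)/(65/56) = 44/65, so E[T_1 | X_0 = 1] = 1/π_1 = (3/8 + 11/14)/(11/14) = (65/56)/(11/14) = 65/44.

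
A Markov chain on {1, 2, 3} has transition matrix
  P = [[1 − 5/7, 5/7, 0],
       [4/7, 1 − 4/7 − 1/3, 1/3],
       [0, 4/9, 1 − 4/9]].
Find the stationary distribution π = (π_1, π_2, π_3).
π = (16/51, 20/51, 5/17)

This is a birth-death chain on three states, which satisfies detailed balance: π_1 · P_{12} = π_2 · P_{21} and π_2 · P_{23} = π_3 · P_{32}.
From π_1 · 5/7 = π_2 · 4/7: π_2/π_1 = (5/7)/(4/7) = 5/4.
From π_2 · 1/3 = π_3 · 4/9: π_3/π_2 = (1/3)/(4/9) = 3/4.
Take π_1 proportional to 1; then unnormalized π = (1, 5/4, 15/16). Normalize by dividing by the sum 51/16:
  π = (16/51, 20/51, 5/17).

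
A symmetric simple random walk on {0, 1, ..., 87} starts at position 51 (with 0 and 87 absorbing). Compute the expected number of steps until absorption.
E[τ | X_0 = 51] = 1836

Let v_k = E[τ | X_0 = k]. Boundary: v_0 = v_87 = 0. Recurrence: v_k = 1 + (v_{k-1} + v_{k+1})/2 for 1 ≤ k ≤ 86. The particular solution to v_k − (v_{k-1} + v_{k+1})/2 = 1 is v_k = −k^2. Adding homogeneous solution A + B k and matching boundaries gives v_k = k (87 − k). Substituting k = 51: v_51 = 51 · 36 = 1836.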